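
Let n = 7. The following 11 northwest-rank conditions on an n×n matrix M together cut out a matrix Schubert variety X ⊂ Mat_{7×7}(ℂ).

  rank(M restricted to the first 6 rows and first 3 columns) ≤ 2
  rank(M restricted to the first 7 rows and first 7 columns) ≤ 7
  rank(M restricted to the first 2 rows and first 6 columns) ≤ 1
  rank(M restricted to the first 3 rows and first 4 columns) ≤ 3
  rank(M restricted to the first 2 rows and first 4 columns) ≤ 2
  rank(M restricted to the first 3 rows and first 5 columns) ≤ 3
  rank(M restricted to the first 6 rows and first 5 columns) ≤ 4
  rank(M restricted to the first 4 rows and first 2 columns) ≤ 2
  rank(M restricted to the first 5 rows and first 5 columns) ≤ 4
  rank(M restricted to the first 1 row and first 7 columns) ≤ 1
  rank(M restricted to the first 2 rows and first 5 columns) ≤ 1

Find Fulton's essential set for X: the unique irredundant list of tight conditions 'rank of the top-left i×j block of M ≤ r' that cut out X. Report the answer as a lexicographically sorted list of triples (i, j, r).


Reconstructing r_w from the 11 given conditions:

  1  1  1  1  1  1  1
  1  1  1  1  1  1  2
  1  2  2  2  2  2  3
  1  2  2  3  3  3  4
  1  2  2  3  4  4  5
  1  2  2  3  4  5  6
  1  2  3  4  5  6  7

reading off 1-entries of Δ²R: w = (1, 7, 2, 4, 5, 6, 3).

|D(w)|=8, |Ess(w)|=2:

[(2, 6, 1), (6, 3, 2)]


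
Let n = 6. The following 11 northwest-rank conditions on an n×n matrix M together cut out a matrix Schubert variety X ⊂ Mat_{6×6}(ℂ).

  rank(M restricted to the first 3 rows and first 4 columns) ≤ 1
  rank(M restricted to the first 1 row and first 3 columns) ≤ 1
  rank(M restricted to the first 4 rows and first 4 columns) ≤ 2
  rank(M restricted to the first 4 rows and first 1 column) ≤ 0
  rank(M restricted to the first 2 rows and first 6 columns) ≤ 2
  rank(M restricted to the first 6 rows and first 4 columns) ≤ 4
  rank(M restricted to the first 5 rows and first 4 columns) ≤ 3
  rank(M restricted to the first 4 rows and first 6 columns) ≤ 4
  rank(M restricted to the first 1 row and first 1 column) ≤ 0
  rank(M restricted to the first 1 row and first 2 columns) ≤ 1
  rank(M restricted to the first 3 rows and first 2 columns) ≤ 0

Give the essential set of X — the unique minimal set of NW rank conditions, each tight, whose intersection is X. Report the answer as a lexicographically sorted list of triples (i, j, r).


Recovering R(i,j) via the rank-extension bound from the 11 conditions:

  row 1: 0 0 1 1 1 1
  row 2: 0 0 1 1 2 2
  row 3: 0 0 1 1 2 3
  row 4: 0 1 2 2 3 4
  row 5: 1 2 3 3 4 5
  row 6: 1 2 3 4 5 6

second differences of R give the permutation w = (3, 5, 6, 2, 1, 4).

ℓ(w)=9; the 3 essential cells (i,j,r):

[(3, 2, 0), (3, 4, 1), (4, 1, 0)]


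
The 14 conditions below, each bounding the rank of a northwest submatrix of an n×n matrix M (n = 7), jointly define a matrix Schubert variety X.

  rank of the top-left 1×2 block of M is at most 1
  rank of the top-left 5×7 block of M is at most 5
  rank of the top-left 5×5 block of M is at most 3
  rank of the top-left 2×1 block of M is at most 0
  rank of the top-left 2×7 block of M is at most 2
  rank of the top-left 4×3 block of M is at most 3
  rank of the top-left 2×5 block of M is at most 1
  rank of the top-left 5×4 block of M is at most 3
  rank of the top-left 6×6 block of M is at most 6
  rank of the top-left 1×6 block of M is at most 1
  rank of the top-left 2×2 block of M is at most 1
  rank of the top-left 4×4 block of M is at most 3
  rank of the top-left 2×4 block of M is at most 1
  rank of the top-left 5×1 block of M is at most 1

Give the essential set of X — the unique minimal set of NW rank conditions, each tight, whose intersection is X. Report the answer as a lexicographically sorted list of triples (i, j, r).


Propagating the 14 rank bounds to every northwest block:

  0 1 1 1 1 1 1
  0 1 1 1 1 2 2
  1 2 2 2 2 3 3
  1 2 3 3 3 4 4
  1 2 3 3 3 4 5
  1 2 3 4 4 5 6
  1 2 3 4 5 6 7

hence w(1..7) = (2, 6, 1, 3, 7, 4, 5).

ℓ(w)=7; the 3 essential cells (i,j,r):

[(2, 1, 0), (2, 5, 1), (5, 5, 3)]


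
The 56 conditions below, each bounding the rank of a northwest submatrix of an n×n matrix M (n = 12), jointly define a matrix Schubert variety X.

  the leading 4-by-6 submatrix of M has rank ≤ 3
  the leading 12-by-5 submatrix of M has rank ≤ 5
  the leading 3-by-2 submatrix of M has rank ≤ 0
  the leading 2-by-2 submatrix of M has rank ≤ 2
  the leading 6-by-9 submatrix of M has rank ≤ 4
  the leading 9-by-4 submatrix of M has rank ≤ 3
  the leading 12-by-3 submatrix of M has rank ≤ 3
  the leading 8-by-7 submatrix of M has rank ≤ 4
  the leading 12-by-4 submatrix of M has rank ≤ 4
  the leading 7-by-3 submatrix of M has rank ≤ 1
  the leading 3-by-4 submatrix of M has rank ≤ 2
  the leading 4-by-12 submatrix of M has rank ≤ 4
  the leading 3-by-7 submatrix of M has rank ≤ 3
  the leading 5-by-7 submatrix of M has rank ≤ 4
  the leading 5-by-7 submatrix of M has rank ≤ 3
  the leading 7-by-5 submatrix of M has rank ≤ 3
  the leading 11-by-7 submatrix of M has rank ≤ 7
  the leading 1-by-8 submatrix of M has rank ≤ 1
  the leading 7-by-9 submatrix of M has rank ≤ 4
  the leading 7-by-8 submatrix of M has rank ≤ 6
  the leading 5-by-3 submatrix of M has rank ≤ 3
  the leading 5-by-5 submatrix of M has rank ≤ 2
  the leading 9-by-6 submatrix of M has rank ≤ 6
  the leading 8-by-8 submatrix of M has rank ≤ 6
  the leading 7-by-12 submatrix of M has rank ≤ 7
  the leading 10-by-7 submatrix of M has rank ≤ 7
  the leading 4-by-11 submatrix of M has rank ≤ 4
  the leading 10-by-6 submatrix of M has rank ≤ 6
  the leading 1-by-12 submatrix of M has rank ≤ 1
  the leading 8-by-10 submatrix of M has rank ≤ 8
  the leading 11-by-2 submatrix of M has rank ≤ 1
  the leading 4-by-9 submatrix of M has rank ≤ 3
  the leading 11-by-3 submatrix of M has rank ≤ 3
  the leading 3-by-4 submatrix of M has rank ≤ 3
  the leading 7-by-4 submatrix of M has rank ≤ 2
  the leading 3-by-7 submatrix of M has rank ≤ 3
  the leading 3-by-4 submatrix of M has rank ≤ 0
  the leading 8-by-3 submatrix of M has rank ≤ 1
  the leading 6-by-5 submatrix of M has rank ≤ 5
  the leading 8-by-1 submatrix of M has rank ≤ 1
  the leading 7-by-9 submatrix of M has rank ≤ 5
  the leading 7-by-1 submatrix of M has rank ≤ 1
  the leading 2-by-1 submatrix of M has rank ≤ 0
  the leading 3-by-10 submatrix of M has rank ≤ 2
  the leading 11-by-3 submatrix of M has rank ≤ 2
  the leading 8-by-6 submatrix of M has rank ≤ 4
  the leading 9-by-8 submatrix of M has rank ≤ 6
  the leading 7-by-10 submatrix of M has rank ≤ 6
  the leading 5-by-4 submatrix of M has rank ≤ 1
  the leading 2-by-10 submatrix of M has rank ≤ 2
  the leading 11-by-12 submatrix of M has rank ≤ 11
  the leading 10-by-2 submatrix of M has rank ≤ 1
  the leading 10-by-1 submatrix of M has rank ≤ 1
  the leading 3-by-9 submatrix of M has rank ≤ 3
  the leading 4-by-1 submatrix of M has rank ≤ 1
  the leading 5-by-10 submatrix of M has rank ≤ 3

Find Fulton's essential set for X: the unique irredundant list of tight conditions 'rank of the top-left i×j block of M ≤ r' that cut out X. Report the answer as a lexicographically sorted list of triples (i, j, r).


The tightest implied rank at each (i,j), from the 56 conditions:

  0 0 0 0 1 1 1 1 1 1 1 1
  0 0 0 0 1 2 2 2 2 2 2 2
  0 0 0 0 1 2 2 2 2 2 3 3
  1 1 1 1 2 3 3 3 3 3 4 4
  1 1 1 1 2 3 3 3 3 3 4 5
  1 1 1 2 3 4 4 4 4 4 5 6
  1 1 1 2 3 4 4 4 4 5 6 7
  1 1 1 2 3 4 4 5 5 6 7 8
  1 1 2 3 4 5 5 6 6 7 8 9
  1 1 2 3 4 5 6 7 7 8 9 10
  1 1 2 3 4 5 6 7 8 9 10 11
  1 2 3 4 5 6 7 8 9 10 11 12

reading off 1-entries of Δ²R: w = (5, 6, 11, 1, 12, 4, 10, 8, 3, 7, 9, 2).

Fulton essential set (8 of the 36 Rothe cells):

[(3, 4, 0), (3, 10, 2), (5, 4, 1), (5, 10, 3), (7, 9, 4), (8, 3, 1), (8, 7, 4), (11, 2, 1)]


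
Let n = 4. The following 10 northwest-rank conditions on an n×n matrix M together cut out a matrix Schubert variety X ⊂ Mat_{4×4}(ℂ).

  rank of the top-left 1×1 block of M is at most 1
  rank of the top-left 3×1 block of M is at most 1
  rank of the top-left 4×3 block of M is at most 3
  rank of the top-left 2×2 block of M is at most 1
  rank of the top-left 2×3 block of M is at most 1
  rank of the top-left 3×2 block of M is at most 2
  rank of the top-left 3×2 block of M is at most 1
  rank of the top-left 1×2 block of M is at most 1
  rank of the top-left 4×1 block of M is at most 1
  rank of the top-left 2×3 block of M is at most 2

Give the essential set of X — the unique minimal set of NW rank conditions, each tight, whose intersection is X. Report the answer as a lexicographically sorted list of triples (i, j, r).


Computing R[i][j] = min implied NW-rank bound (n=4, 10 conditions):

  R[1]: 1  1  1  1
  R[2]: 1  1  1  2
  R[3]: 1  1  2  3
  R[4]: 1  2  3  4

giving w = (1, 4, 3, 2) via Δ²R.

Rothe diagram D(w) (3 cells), 2 SE-corners (essential conditions):

[(2, 3, 1), (3, 2, 1)]


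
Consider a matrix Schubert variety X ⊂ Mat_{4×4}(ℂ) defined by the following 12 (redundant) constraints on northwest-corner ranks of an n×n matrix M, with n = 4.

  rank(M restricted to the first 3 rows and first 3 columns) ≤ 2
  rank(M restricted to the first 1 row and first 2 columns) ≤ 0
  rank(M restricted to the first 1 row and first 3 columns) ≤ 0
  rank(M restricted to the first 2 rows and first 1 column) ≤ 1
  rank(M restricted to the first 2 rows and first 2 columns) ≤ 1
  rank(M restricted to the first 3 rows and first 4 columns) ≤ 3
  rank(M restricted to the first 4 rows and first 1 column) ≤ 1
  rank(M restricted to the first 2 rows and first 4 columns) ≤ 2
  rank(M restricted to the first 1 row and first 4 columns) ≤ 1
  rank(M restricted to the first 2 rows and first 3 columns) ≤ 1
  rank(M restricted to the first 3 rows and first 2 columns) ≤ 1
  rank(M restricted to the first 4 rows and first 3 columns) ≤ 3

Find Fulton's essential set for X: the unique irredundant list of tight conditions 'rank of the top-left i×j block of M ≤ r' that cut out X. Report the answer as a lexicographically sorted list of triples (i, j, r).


Computing R[i][j] = min implied NW-rank bound (n=4, 12 conditions):

  R[1]: 0  0  0  1
  R[2]: 1  1  1  2
  R[3]: 1  1  2  3
  R[4]: 1  2  3  4

second differences of R give the permutation w = (4, 1, 3, 2).

ℓ(w)=4; the 2 essential cells (i,j,r):

[(1, 3, 0), (3, 2, 1)]


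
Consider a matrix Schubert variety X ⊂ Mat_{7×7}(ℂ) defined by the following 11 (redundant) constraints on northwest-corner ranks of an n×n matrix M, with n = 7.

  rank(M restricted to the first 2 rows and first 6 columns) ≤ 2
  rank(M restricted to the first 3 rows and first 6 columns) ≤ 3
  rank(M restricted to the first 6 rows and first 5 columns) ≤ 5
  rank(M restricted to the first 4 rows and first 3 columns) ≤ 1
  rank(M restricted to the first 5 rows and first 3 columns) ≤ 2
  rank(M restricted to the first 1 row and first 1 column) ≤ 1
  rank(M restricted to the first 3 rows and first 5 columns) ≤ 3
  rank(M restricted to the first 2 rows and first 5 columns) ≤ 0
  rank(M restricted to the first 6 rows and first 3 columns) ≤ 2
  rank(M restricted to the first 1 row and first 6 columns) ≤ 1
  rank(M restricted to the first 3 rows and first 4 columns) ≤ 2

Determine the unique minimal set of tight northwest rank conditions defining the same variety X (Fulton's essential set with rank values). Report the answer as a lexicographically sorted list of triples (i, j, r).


Propagating the 11 rank bounds to every northwest block:

  R[1]: 0 | 0 | 0 | 0 | 0 | 1 | 1
  R[2]: 0 | 0 | 0 | 0 | 0 | 1 | 2
  R[3]: 1 | 1 | 1 | 1 | 1 | 2 | 3
  R[4]: 1 | 1 | 1 | 2 | 2 | 3 | 4
  R[5]: 1 | 2 | 2 | 3 | 3 | 4 | 5
  R[6]: 1 | 2 | 2 | 3 | 4 | 5 | 6
  R[7]: 1 | 2 | 3 | 4 | 5 | 6 | 7

giving w = (6, 7, 1, 4, 2, 5, 3) via Δ²R.

Fulton essential set (3 of the 13 Rothe cells):

[(2, 5, 0), (4, 3, 1), (6, 3, 2)]


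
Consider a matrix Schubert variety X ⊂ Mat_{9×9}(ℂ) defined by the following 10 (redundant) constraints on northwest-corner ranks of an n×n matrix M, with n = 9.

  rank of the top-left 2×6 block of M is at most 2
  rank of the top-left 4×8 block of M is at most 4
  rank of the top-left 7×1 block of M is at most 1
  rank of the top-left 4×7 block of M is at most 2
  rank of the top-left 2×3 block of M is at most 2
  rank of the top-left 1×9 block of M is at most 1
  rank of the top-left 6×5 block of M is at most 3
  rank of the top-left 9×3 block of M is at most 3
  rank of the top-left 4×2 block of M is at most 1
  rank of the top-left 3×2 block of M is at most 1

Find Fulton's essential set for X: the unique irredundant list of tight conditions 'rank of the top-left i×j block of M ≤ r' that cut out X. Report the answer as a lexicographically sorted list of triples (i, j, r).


Computing R[i][j] = min implied NW-rank bound (n=9, 10 conditions):

  1, 1, 1, 1, 1, 1, 1, 1, 1
  1, 1, 2, 2, 2, 2, 2, 2, 2
  1, 1, 2, 2, 2, 2, 2, 3, 3
  1, 1, 2, 2, 2, 2, 2, 3, 4
  1, 2, 3, 3, 3, 3, 3, 4, 5
  1, 2, 3, 3, 3, 4, 4, 5, 6
  1, 2, 3, 4, 4, 5, 5, 6, 7
  1, 2, 3, 4, 5, 6, 6, 7, 8
  1, 2, 3, 4, 5, 6, 7, 8, 9

second differences of R give the permutation w = (1, 3, 8, 9, 2, 6, 4, 5, 7).

ℓ(w)=13; the 3 essential cells (i,j,r):

[(4, 2, 1), (4, 7, 2), (6, 5, 3)]


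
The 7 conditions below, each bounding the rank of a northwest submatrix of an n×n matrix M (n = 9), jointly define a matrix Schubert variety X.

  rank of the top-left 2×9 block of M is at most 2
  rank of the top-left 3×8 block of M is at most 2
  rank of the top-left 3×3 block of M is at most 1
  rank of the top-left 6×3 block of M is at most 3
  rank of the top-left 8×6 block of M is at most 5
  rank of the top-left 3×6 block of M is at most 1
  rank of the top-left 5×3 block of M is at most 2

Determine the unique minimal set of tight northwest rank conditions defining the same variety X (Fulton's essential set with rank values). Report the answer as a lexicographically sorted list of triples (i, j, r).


Computing R[i][j] = min implied NW-rank bound (n=9, 7 conditions):

  i=1: 1, 1, 1, 1, 1, 1, 1, 1, 1
  i=2: 1, 1, 1, 1, 1, 1, 2, 2, 2
  i=3: 1, 1, 1, 1, 1, 1, 2, 2, 3
  i=4: 1, 2, 2, 2, 2, 2, 3, 3, 4
  i=5: 1, 2, 2, 3, 3, 3, 4, 4, 5
  i=6: 1, 2, 3, 4, 4, 4, 5, 5, 6
  i=7: 1, 2, 3, 4, 5, 5, 6, 6, 7
  i=8: 1, 2, 3, 4, 5, 5, 6, 7, 8
  i=9: 1, 2, 3, 4, 5, 6, 7, 8, 9

hence w(1..9) = (1, 7, 9, 2, 4, 3, 5, 8, 6).

D(w) has 13 cells with 4 SE-corners; essential set:

[(3, 6, 1), (3, 8, 2), (5, 3, 2), (8, 6, 5)]


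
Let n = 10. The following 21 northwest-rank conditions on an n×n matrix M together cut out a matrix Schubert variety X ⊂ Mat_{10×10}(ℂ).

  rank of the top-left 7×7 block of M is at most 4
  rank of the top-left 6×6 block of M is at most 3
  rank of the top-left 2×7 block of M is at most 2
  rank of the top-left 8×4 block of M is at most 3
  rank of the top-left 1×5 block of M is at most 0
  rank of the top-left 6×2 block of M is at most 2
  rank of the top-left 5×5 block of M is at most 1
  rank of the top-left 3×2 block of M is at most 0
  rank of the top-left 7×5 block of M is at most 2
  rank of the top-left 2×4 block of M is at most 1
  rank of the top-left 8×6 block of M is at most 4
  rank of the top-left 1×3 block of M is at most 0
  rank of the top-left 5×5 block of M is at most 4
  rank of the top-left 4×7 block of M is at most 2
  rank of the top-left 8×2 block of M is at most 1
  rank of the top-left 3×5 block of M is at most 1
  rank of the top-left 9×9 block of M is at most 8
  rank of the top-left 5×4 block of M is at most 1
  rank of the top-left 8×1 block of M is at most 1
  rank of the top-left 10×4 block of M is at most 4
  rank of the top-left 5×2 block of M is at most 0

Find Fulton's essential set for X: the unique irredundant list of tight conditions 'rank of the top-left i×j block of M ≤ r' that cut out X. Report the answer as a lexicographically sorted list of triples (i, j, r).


Recovering R(i,j) via the rank-extension bound from the 21 conditions:

  i=1: 0 0 0 0 0 1 1 1 1 1
  i=2: 0 0 1 1 1 2 2 2 2 2
  i=3: 0 0 1 1 1 2 2 3 3 3
  i=4: 0 0 1 1 1 2 2 3 4 4
  i=5: 0 0 1 1 1 2 3 4 5 5
  i=6: 1 1 2 2 2 3 4 5 6 6
  i=7: 1 1 2 2 2 3 4 5 6 7
  i=8: 1 1 2 3 3 4 5 6 7 8
  i=9: 1 2 3 4 4 5 6 7 8 9
  i=10: 1 2 3 4 5 6 7 8 9 10

the unique w with this rank table is (6, 3, 8, 9, 7, 1, 10, 4, 2, 5).

Rothe diagram D(w) (25 cells), 6 SE-corners (essential conditions):

[(1, 5, 0), (4, 7, 2), (5, 2, 0), (5, 5, 1), (7, 5, 2), (8, 2, 1)]


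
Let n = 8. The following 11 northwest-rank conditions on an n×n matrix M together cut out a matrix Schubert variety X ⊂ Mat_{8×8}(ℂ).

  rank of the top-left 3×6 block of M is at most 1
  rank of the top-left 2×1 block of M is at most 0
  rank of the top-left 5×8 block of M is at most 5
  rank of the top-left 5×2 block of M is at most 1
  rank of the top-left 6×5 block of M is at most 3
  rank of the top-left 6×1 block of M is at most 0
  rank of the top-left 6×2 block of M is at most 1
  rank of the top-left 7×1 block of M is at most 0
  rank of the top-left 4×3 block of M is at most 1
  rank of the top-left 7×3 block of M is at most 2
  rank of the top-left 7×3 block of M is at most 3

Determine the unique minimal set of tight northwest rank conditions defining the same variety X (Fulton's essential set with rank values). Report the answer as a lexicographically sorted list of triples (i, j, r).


Recovering R(i,j) via the rank-extension bound from the 11 conditions:

  row 1: 0  1  1  1  1  1  1  1
  row 2: 0  1  1  1  1  1  2  2
  row 3: 0  1  1  1  1  1  2  3
  row 4: 0  1  1  2  2  2  3  4
  row 5: 0  1  2  3  3  3  4  5
  row 6: 0  1  2  3  3  4  5  6
  row 7: 0  1  2  3  4  5  6  7
  row 8: 1  2  3  4  5  6  7  8

hence w(1..8) = (2, 7, 8, 4, 3, 6, 5, 1).

Rothe diagram D(w) (17 cells), 4 SE-corners (essential conditions):

[(3, 6, 1), (4, 3, 1), (6, 5, 3), (7, 1, 0)]


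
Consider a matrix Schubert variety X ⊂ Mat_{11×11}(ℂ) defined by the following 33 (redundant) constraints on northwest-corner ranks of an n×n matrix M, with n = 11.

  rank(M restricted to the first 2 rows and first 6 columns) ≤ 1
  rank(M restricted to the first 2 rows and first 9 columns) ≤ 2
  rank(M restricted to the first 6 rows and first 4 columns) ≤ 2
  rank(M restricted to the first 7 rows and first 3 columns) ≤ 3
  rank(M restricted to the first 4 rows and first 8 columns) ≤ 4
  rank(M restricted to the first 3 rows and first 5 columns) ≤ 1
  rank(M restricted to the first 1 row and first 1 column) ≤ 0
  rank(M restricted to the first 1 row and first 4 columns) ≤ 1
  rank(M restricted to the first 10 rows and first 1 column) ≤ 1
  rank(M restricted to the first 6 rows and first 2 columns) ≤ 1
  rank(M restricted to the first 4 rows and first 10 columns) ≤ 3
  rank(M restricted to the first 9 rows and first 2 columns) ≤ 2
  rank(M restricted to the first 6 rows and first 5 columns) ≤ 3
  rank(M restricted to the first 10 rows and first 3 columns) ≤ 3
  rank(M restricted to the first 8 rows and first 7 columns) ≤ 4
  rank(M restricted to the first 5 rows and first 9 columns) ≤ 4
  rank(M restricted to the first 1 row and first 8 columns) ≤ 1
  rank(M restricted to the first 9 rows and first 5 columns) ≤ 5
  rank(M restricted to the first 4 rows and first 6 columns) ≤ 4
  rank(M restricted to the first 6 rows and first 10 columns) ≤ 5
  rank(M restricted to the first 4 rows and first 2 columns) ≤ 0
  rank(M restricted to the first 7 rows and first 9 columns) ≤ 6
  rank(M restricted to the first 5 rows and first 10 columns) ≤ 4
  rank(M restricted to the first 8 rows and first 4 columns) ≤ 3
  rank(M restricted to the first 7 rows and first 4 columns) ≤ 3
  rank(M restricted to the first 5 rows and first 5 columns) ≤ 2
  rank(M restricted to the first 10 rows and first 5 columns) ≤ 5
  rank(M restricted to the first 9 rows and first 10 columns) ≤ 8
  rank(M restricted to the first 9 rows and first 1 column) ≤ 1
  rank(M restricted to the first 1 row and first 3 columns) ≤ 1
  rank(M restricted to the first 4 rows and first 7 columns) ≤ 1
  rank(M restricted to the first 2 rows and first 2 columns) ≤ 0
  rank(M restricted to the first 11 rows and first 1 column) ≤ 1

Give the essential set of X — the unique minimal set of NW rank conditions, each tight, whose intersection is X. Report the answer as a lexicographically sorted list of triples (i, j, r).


Reconstructing r_w from the 33 given conditions:

  R[1]: 0, 0, 1, 1, 1, 1, 1, 1, 1, 1, 1
  R[2]: 0, 0, 1, 1, 1, 1, 1, 2, 2, 2, 2
  R[3]: 0, 0, 1, 1, 1, 1, 1, 2, 3, 3, 3
  R[4]: 0, 0, 1, 1, 1, 1, 1, 2, 3, 3, 4
  R[5]: 1, 1, 2, 2, 2, 2, 2, 3, 4, 4, 5
  R[6]: 1, 1, 2, 2, 3, 3, 3, 4, 5, 5, 6
  R[7]: 1, 2, 3, 3, 4, 4, 4, 5, 6, 6, 7
  R[8]: 1, 2, 3, 3, 4, 4, 4, 5, 6, 7, 8
  R[9]: 1, 2, 3, 4, 5, 5, 5, 6, 7, 8, 9
  R[10]: 1, 2, 3, 4, 5, 6, 6, 7, 8, 9, 10
  R[11]: 1, 2, 3, 4, 5, 6, 7, 8, 9, 10, 11

giving w = (3, 8, 9, 11, 1, 5, 2, 10, 4, 6, 7) via Δ²R.

Rothe diagram D(w) (26 cells), 7 SE-corners (essential conditions):

[(4, 2, 0), (4, 7, 1), (4, 10, 3), (6, 2, 1), (6, 4, 2), (8, 4, 3), (8, 7, 4)]


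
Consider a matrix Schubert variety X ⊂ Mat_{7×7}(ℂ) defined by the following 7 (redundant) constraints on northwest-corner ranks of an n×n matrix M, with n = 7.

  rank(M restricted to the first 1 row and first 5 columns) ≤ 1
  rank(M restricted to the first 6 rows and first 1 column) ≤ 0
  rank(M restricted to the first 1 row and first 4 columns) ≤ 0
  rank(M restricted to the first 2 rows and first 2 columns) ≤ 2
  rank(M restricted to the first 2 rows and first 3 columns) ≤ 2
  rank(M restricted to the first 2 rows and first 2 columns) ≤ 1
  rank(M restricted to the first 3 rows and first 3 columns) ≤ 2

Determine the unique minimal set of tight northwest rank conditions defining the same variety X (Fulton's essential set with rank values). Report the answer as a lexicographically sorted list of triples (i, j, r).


Propagating the 7 rank bounds to every northwest block:

  0, 0, 0, 0, 1, 1, 1
  0, 1, 1, 1, 2, 2, 2
  0, 1, 2, 2, 3, 3, 3
  0, 1, 2, 3, 4, 4, 4
  0, 1, 2, 3, 4, 5, 5
  0, 1, 2, 3, 4, 5, 6
  1, 2, 3, 4, 5, 6, 7

reading off 1-entries of Δ²R: w = (5, 2, 3, 4, 6, 7, 1).

ℓ(w)=9; the 2 essential cells (i,j,r):

[(1, 4, 0), (6, 1, 0)]


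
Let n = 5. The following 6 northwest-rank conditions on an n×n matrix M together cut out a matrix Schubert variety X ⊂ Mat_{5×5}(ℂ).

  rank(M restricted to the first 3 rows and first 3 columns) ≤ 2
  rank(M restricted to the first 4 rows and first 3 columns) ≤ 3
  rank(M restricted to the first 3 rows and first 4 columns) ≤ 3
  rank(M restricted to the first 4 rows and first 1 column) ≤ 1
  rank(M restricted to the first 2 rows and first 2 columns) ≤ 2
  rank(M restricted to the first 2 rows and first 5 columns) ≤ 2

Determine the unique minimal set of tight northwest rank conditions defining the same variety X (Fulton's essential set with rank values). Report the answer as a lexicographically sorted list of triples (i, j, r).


The tightest implied rank at each (i,j), from the 6 conditions:

  1 1 1 1 1
  1 2 2 2 2
  1 2 2 3 3
  1 2 3 4 4
  1 2 3 4 5

so w = (1, 2, 4, 3, 5).

ℓ(w)=1; the 1 essential cell (i,j,r):

[(3, 3, 2)]


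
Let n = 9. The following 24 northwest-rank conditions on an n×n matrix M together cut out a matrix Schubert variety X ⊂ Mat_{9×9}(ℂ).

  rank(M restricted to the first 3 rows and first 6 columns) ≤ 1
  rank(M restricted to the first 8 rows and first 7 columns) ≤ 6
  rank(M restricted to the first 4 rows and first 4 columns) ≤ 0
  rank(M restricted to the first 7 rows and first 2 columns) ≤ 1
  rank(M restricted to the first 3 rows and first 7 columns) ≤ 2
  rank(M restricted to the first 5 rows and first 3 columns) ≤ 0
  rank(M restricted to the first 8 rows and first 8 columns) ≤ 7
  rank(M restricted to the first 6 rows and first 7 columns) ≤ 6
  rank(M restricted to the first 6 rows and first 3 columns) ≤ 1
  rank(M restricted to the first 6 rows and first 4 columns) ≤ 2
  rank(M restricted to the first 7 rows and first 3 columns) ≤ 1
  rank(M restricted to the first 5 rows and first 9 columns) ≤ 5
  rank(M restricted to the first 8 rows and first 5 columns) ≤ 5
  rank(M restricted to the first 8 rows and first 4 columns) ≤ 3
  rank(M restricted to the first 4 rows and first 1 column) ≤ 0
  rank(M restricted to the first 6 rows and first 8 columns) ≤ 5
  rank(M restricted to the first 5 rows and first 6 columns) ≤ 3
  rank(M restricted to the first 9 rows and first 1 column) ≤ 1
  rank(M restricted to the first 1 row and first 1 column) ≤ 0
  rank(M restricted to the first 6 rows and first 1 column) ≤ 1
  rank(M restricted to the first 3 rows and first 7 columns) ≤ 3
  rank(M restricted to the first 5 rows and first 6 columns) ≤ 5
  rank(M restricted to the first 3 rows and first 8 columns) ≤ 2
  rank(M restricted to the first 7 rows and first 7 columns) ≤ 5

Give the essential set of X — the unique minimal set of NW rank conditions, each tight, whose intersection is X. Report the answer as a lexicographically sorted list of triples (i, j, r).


Recovering R(i,j) via the rank-extension bound from the 24 conditions:

  R[1]: 0 | 0 | 0 | 0 | 1 | 1 | 1 | 1 | 1
  R[2]: 0 | 0 | 0 | 0 | 1 | 1 | 2 | 2 | 2
  R[3]: 0 | 0 | 0 | 0 | 1 | 1 | 2 | 2 | 3
  R[4]: 0 | 0 | 0 | 0 | 1 | 2 | 3 | 3 | 4
  R[5]: 0 | 0 | 0 | 1 | 2 | 3 | 4 | 4 | 5
  R[6]: 1 | 1 | 1 | 2 | 3 | 4 | 5 | 5 | 6
  R[7]: 1 | 1 | 1 | 2 | 3 | 4 | 5 | 6 | 7
  R[8]: 1 | 2 | 2 | 3 | 4 | 5 | 6 | 7 | 8
  R[9]: 1 | 2 | 3 | 4 | 5 | 6 | 7 | 8 | 9

second differences of R give the permutation w = (5, 7, 9, 6, 4, 1, 8, 2, 3).

Fulton essential set (5 of the 24 Rothe cells):

[(3, 6, 1), (3, 8, 2), (4, 4, 0), (5, 3, 0), (7, 3, 1)]


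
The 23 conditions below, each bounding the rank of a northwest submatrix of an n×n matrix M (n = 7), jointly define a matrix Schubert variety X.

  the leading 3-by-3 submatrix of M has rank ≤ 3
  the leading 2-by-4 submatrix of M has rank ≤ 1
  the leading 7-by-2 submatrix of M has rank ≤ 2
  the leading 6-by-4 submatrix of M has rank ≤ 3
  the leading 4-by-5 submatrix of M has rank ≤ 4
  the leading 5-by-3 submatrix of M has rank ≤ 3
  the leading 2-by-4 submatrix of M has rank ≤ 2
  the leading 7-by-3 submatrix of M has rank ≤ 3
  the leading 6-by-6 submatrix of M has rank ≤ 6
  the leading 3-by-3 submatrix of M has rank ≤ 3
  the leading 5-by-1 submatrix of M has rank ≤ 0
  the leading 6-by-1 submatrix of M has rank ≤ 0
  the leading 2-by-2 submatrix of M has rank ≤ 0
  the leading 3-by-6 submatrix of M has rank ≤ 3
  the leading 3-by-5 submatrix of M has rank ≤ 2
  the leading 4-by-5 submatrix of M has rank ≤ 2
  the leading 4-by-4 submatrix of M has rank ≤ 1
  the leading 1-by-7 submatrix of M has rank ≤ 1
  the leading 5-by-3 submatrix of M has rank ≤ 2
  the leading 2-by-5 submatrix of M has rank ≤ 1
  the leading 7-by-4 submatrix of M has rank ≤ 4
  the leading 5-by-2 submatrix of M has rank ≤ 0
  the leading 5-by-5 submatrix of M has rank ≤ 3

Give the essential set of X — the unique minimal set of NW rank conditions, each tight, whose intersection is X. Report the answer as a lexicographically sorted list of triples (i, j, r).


Computing R[i][j] = min implied NW-rank bound (n=7, 23 conditions):

  R[1]: 0 0 1 1 1 1 1
  R[2]: 0 0 1 1 1 2 2
  R[3]: 0 0 1 1 2 3 3
  R[4]: 0 0 1 1 2 3 4
  R[5]: 0 0 1 2 3 4 5
  R[6]: 0 1 2 3 4 5 6
  R[7]: 1 2 3 4 5 6 7

so w = (3, 6, 5, 7, 4, 2, 1).

|D(w)|=15, |Ess(w)|=4:

[(2, 5, 1), (4, 4, 1), (5, 2, 0), (6, 1, 0)]


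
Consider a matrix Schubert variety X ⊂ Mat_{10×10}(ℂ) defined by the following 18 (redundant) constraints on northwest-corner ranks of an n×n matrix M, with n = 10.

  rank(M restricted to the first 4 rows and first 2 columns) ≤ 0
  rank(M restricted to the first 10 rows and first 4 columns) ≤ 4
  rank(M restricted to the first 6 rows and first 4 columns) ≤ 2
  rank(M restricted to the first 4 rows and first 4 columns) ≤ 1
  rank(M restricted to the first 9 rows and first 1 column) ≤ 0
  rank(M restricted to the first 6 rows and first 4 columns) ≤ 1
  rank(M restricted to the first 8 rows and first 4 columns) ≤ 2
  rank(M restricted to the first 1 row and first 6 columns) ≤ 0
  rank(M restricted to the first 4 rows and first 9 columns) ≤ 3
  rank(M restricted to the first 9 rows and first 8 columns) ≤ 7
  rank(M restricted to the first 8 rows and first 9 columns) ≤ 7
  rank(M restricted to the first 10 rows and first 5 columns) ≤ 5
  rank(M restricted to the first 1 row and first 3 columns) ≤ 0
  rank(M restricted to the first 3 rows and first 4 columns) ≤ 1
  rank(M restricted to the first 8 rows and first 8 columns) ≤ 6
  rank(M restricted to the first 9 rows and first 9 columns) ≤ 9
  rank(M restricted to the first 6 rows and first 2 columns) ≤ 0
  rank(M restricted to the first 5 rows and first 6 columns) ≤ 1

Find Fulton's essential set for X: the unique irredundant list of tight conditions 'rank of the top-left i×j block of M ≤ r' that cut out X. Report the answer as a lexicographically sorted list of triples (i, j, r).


The tightest implied rank at each (i,j), from the 18 conditions:

  0  0  0  0  0  0  1  1  1  1
  0  0  1  1  1  1  2  2  2  2
  0  0  1  1  1  1  2  3  3  3
  0  0  1  1  1  1  2  3  3  4
  0  0  1  1  1  1  2  3  4  5
  0  0  1  1  2  2  3  4  5  6
  0  1  2  2  3  3  4  5  6  7
  0  1  2  2  3  4  5  6  7  8
  0  1  2  3  4  5  6  7  8  9
  1  2  3  4  5  6  7  8  9  10

hence w(1..10) = (7, 3, 8, 10, 9, 5, 2, 6, 4, 1).

D(w) has 31 cells with 7 SE-corners; essential set:

[(1, 6, 0), (4, 9, 3), (5, 6, 1), (6, 2, 0), (6, 4, 1), (8, 4, 2), (9, 1, 0)]


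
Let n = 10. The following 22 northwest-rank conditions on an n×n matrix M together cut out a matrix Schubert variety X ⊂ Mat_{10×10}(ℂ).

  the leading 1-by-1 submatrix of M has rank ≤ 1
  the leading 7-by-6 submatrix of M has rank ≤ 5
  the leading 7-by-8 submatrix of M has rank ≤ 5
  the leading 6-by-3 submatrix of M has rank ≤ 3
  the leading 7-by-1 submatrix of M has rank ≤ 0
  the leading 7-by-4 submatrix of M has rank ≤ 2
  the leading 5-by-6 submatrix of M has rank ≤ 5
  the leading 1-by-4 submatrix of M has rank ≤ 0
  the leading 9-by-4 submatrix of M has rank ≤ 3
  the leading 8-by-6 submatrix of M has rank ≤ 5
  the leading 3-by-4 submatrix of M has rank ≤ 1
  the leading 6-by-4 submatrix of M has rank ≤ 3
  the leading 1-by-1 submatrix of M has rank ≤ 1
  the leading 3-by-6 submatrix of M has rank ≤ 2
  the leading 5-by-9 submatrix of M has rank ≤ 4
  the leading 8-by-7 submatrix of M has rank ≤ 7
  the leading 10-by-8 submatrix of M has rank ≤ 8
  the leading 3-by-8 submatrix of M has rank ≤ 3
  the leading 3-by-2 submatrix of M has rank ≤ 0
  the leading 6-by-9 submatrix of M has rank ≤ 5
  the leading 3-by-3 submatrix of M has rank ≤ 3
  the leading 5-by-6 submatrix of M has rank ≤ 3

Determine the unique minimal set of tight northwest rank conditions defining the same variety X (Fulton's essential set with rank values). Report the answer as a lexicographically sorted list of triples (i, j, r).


The tightest implied rank at each (i,j), from the 22 conditions:

  row 1: 0  0  0  0  1  1  1  1  1  1
  row 2: 0  0  1  1  2  2  2  2  2  2
  row 3: 0  0  1  1  2  2  3  3  3  3
  row 4: 0  1  2  2  3  3  4  4  4  4
  row 5: 0  1  2  2  3  3  4  4  4  5
  row 6: 0  1  2  2  3  4  5  5  5  6
  row 7: 0  1  2  2  3  4  5  5  6  7
  row 8: 1  2  3  3  4  5  6  6  7  8
  row 9: 1  2  3  3  4  5  6  7  8  9
  row 10: 1  2  3  4  5  6  7  8  9  10

reading off 1-entries of Δ²R: w = (5, 3, 7, 2, 10, 6, 9, 1, 8, 4).

ℓ(w)=22; the 10 essential cells (i,j,r):

[(1, 4, 0), (3, 2, 0), (3, 4, 1), (3, 6, 2), (5, 6, 3), (5, 9, 4), (7, 1, 0), (7, 4, 2), (7, 8, 5), (9, 4, 3)]


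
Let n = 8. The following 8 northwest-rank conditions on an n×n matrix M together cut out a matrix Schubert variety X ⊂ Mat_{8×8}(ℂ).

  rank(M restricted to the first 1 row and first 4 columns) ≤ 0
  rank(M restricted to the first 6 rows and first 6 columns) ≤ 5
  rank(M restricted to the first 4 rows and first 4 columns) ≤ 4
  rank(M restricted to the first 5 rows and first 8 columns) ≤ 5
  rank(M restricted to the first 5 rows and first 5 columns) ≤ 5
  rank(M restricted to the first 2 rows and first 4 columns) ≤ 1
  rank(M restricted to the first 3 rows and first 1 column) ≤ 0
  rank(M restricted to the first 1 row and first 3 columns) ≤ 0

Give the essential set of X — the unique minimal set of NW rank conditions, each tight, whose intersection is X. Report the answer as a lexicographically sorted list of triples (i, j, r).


The tightest implied rank at each (i,j), from the 8 conditions:

  0 | 0 | 0 | 0 | 1 | 1 | 1 | 1
  0 | 1 | 1 | 1 | 2 | 2 | 2 | 2
  0 | 1 | 2 | 2 | 3 | 3 | 3 | 3
  1 | 2 | 3 | 3 | 4 | 4 | 4 | 4
  1 | 2 | 3 | 4 | 5 | 5 | 5 | 5
  1 | 2 | 3 | 4 | 5 | 5 | 6 | 6
  1 | 2 | 3 | 4 | 5 | 6 | 7 | 7
  1 | 2 | 3 | 4 | 5 | 6 | 7 | 8

so w = (5, 2, 3, 1, 4, 7, 6, 8).

3 SE-corners of the 7-cell Rothe diagram give Ess(w):

[(1, 4, 0), (3, 1, 0), (6, 6, 5)]


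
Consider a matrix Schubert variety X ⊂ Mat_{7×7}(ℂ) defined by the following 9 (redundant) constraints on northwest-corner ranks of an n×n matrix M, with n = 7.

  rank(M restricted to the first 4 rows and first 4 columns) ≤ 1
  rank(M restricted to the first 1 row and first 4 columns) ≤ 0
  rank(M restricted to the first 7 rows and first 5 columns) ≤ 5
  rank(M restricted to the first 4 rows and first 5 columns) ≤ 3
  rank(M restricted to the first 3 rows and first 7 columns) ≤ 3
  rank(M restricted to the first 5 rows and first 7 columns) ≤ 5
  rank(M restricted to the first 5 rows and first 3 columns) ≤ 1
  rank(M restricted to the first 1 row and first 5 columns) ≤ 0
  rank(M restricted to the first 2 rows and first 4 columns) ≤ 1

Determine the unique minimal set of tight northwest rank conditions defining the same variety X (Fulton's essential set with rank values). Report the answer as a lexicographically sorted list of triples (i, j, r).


The tightest implied rank at each (i,j), from the 9 conditions:

  0 0 0 0 0 1 1
  1 1 1 1 1 2 2
  1 1 1 1 2 3 3
  1 1 1 1 2 3 4
  1 1 1 2 3 4 5
  1 2 2 3 4 5 6
  1 2 3 4 5 6 7

reading off 1-entries of Δ²R: w = (6, 1, 5, 7, 4, 2, 3).

Rothe diagram D(w) (13 cells), 3 SE-corners (essential conditions):

[(1, 5, 0), (4, 4, 1), (5, 3, 1)]


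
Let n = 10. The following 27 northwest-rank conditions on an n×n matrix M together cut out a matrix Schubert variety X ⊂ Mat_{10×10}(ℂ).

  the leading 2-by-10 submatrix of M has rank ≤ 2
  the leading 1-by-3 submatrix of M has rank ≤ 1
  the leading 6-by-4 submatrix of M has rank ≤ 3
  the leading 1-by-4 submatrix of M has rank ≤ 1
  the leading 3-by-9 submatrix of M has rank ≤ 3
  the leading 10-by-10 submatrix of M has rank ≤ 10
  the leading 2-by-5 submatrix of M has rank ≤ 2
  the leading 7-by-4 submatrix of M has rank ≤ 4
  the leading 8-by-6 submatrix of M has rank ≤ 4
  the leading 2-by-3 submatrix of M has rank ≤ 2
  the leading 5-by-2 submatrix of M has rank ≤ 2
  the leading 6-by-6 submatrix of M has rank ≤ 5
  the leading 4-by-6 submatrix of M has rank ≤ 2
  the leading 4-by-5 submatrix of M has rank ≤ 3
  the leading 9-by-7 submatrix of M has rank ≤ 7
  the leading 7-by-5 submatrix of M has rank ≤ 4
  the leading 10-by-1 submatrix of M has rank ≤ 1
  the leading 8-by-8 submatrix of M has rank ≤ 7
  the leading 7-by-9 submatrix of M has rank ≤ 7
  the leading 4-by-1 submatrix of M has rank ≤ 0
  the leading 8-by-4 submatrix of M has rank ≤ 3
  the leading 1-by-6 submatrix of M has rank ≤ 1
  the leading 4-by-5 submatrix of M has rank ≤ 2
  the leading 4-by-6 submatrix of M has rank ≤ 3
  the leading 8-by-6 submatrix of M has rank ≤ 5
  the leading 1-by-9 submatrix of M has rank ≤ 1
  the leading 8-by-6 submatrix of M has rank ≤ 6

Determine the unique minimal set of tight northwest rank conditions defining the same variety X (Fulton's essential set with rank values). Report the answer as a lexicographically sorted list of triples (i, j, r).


Computing R[i][j] = min implied NW-rank bound (n=10, 27 conditions):

  0, 1, 1, 1, 1, 1, 1, 1, 1, 1
  0, 1, 2, 2, 2, 2, 2, 2, 2, 2
  0, 1, 2, 2, 2, 2, 3, 3, 3, 3
  0, 1, 2, 2, 2, 2, 3, 4, 4, 4
  1, 2, 3, 3, 3, 3, 4, 5, 5, 5
  1, 2, 3, 3, 4, 4, 5, 6, 6, 6
  1, 2, 3, 3, 4, 4, 5, 6, 7, 7
  1, 2, 3, 3, 4, 4, 5, 6, 7, 8
  1, 2, 3, 4, 5, 5, 6, 7, 8, 9
  1, 2, 3, 4, 5, 6, 7, 8, 9, 10

second differences of R give the permutation w = (2, 3, 7, 8, 1, 5, 9, 10, 4, 6).

|D(w)|=15, |Ess(w)|=4:

[(4, 1, 0), (4, 6, 2), (8, 4, 3), (8, 6, 4)]


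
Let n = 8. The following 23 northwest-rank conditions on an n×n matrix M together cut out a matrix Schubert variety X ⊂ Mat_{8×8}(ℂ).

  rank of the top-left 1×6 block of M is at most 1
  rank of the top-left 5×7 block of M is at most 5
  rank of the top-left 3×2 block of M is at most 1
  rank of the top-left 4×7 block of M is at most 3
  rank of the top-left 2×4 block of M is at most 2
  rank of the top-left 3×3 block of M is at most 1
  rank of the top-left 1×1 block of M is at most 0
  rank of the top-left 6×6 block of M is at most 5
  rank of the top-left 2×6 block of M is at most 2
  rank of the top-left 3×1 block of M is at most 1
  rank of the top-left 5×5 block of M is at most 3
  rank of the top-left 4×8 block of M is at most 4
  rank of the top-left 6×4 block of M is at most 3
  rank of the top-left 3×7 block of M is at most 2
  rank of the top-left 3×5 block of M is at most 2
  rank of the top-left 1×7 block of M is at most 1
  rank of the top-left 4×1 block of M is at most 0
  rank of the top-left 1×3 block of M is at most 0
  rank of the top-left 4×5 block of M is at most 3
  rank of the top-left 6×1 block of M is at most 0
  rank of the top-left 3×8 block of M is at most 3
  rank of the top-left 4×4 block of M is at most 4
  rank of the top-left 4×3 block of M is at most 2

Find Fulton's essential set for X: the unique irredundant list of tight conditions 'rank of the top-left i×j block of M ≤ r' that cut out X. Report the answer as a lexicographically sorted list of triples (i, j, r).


Computing R[i][j] = min implied NW-rank bound (n=8, 23 conditions):

  row 1: 0 | 0 | 0 | 1 | 1 | 1 | 1 | 1
  row 2: 0 | 1 | 1 | 2 | 2 | 2 | 2 | 2
  row 3: 0 | 1 | 1 | 2 | 2 | 2 | 2 | 3
  row 4: 0 | 1 | 2 | 3 | 3 | 3 | 3 | 4
  row 5: 0 | 1 | 2 | 3 | 3 | 4 | 4 | 5
  row 6: 0 | 1 | 2 | 3 | 4 | 5 | 5 | 6
  row 7: 1 | 2 | 3 | 4 | 5 | 6 | 6 | 7
  row 8: 1 | 2 | 3 | 4 | 5 | 6 | 7 | 8

second differences of R give the permutation w = (4, 2, 8, 3, 6, 5, 1, 7).

Fulton essential set (5 of the 13 Rothe cells):

[(1, 3, 0), (3, 3, 1), (3, 7, 2), (5, 5, 3), (6, 1, 0)]


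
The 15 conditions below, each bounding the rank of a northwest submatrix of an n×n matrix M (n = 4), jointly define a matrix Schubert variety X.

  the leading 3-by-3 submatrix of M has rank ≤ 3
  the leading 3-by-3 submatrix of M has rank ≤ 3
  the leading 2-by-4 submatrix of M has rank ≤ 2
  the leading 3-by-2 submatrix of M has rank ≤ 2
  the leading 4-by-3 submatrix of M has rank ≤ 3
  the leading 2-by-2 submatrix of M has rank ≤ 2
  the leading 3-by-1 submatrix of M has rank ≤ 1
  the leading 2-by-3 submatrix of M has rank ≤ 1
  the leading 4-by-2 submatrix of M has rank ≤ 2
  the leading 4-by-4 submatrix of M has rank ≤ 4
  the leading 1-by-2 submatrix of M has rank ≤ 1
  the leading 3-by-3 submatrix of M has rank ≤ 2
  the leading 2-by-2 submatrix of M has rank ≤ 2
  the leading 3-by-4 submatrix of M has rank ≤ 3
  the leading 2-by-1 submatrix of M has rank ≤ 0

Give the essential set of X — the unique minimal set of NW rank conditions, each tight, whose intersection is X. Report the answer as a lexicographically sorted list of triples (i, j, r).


Recovering R(i,j) via the rank-extension bound from the 15 conditions:

  i=1: 0  1  1  1
  i=2: 0  1  1  2
  i=3: 1  2  2  3
  i=4: 1  2  3  4

the unique w with this rank table is (2, 4, 1, 3).

2 SE-corners of the 3-cell Rothe diagram give Ess(w):

[(2, 1, 0), (2, 3, 1)]
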